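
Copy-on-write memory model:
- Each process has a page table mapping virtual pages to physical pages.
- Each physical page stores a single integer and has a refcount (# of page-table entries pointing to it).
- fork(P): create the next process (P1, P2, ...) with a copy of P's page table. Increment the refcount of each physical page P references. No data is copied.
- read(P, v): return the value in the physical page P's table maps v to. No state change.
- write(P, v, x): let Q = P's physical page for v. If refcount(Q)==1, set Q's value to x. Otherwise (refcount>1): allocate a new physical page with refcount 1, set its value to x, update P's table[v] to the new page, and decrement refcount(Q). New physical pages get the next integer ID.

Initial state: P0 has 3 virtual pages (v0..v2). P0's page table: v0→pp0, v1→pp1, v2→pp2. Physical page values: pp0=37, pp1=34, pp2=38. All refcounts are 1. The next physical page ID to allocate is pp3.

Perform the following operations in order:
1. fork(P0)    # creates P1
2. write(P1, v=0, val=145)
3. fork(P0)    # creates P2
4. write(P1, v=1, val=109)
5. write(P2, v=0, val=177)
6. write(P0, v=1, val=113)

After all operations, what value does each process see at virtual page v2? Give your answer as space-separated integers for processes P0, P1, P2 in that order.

Answer: 38 38 38

Derivation:
Op 1: fork(P0) -> P1. 3 ppages; refcounts: pp0:2 pp1:2 pp2:2
Op 2: write(P1, v0, 145). refcount(pp0)=2>1 -> COPY to pp3. 4 ppages; refcounts: pp0:1 pp1:2 pp2:2 pp3:1
Op 3: fork(P0) -> P2. 4 ppages; refcounts: pp0:2 pp1:3 pp2:3 pp3:1
Op 4: write(P1, v1, 109). refcount(pp1)=3>1 -> COPY to pp4. 5 ppages; refcounts: pp0:2 pp1:2 pp2:3 pp3:1 pp4:1
Op 5: write(P2, v0, 177). refcount(pp0)=2>1 -> COPY to pp5. 6 ppages; refcounts: pp0:1 pp1:2 pp2:3 pp3:1 pp4:1 pp5:1
Op 6: write(P0, v1, 113). refcount(pp1)=2>1 -> COPY to pp6. 7 ppages; refcounts: pp0:1 pp1:1 pp2:3 pp3:1 pp4:1 pp5:1 pp6:1
P0: v2 -> pp2 = 38
P1: v2 -> pp2 = 38
P2: v2 -> pp2 = 38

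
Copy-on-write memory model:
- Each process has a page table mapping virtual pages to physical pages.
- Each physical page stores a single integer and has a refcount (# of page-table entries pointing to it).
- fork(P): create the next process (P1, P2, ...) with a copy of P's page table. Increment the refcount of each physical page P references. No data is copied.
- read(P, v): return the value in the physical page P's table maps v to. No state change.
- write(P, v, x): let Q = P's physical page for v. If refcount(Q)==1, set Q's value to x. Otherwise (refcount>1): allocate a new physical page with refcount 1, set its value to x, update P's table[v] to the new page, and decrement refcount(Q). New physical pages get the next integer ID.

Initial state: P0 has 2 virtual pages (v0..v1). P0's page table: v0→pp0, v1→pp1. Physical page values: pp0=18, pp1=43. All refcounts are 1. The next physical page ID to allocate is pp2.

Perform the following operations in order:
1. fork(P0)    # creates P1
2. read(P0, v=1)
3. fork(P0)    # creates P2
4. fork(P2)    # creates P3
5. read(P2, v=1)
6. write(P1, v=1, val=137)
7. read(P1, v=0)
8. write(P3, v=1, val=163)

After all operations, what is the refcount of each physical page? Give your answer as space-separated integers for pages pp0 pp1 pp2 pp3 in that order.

Answer: 4 2 1 1

Derivation:
Op 1: fork(P0) -> P1. 2 ppages; refcounts: pp0:2 pp1:2
Op 2: read(P0, v1) -> 43. No state change.
Op 3: fork(P0) -> P2. 2 ppages; refcounts: pp0:3 pp1:3
Op 4: fork(P2) -> P3. 2 ppages; refcounts: pp0:4 pp1:4
Op 5: read(P2, v1) -> 43. No state change.
Op 6: write(P1, v1, 137). refcount(pp1)=4>1 -> COPY to pp2. 3 ppages; refcounts: pp0:4 pp1:3 pp2:1
Op 7: read(P1, v0) -> 18. No state change.
Op 8: write(P3, v1, 163). refcount(pp1)=3>1 -> COPY to pp3. 4 ppages; refcounts: pp0:4 pp1:2 pp2:1 pp3:1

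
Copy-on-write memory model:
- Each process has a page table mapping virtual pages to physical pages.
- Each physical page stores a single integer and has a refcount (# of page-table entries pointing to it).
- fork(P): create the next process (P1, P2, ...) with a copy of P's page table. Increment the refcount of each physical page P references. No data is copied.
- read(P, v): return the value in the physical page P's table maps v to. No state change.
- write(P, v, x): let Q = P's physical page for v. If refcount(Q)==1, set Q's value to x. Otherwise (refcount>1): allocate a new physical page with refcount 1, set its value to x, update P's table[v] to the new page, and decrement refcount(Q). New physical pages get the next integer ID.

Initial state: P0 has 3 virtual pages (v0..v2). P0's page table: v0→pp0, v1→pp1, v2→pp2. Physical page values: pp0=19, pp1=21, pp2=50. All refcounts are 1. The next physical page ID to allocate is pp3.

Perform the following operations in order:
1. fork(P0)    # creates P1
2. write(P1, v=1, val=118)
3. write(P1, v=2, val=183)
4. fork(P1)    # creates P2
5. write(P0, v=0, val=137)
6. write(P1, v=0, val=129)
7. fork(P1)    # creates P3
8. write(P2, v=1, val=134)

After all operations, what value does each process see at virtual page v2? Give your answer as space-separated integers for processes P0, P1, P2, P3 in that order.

Answer: 50 183 183 183

Derivation:
Op 1: fork(P0) -> P1. 3 ppages; refcounts: pp0:2 pp1:2 pp2:2
Op 2: write(P1, v1, 118). refcount(pp1)=2>1 -> COPY to pp3. 4 ppages; refcounts: pp0:2 pp1:1 pp2:2 pp3:1
Op 3: write(P1, v2, 183). refcount(pp2)=2>1 -> COPY to pp4. 5 ppages; refcounts: pp0:2 pp1:1 pp2:1 pp3:1 pp4:1
Op 4: fork(P1) -> P2. 5 ppages; refcounts: pp0:3 pp1:1 pp2:1 pp3:2 pp4:2
Op 5: write(P0, v0, 137). refcount(pp0)=3>1 -> COPY to pp5. 6 ppages; refcounts: pp0:2 pp1:1 pp2:1 pp3:2 pp4:2 pp5:1
Op 6: write(P1, v0, 129). refcount(pp0)=2>1 -> COPY to pp6. 7 ppages; refcounts: pp0:1 pp1:1 pp2:1 pp3:2 pp4:2 pp5:1 pp6:1
Op 7: fork(P1) -> P3. 7 ppages; refcounts: pp0:1 pp1:1 pp2:1 pp3:3 pp4:3 pp5:1 pp6:2
Op 8: write(P2, v1, 134). refcount(pp3)=3>1 -> COPY to pp7. 8 ppages; refcounts: pp0:1 pp1:1 pp2:1 pp3:2 pp4:3 pp5:1 pp6:2 pp7:1
P0: v2 -> pp2 = 50
P1: v2 -> pp4 = 183
P2: v2 -> pp4 = 183
P3: v2 -> pp4 = 183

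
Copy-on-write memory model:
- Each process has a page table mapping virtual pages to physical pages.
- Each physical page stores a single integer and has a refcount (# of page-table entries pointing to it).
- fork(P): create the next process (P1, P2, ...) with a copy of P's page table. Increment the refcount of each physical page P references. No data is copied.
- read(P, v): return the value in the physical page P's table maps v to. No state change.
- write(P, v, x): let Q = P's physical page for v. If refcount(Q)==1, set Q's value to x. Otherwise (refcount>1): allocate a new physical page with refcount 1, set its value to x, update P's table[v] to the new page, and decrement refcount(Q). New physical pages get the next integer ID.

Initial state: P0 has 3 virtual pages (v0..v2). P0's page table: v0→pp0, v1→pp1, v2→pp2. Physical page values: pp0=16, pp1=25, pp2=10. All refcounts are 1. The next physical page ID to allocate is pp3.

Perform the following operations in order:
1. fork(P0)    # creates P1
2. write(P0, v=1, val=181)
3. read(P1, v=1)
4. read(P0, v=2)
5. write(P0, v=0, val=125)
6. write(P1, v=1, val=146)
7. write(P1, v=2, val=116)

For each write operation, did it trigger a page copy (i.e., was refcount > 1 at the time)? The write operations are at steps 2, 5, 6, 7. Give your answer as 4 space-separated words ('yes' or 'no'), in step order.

Op 1: fork(P0) -> P1. 3 ppages; refcounts: pp0:2 pp1:2 pp2:2
Op 2: write(P0, v1, 181). refcount(pp1)=2>1 -> COPY to pp3. 4 ppages; refcounts: pp0:2 pp1:1 pp2:2 pp3:1
Op 3: read(P1, v1) -> 25. No state change.
Op 4: read(P0, v2) -> 10. No state change.
Op 5: write(P0, v0, 125). refcount(pp0)=2>1 -> COPY to pp4. 5 ppages; refcounts: pp0:1 pp1:1 pp2:2 pp3:1 pp4:1
Op 6: write(P1, v1, 146). refcount(pp1)=1 -> write in place. 5 ppages; refcounts: pp0:1 pp1:1 pp2:2 pp3:1 pp4:1
Op 7: write(P1, v2, 116). refcount(pp2)=2>1 -> COPY to pp5. 6 ppages; refcounts: pp0:1 pp1:1 pp2:1 pp3:1 pp4:1 pp5:1

yes yes no yes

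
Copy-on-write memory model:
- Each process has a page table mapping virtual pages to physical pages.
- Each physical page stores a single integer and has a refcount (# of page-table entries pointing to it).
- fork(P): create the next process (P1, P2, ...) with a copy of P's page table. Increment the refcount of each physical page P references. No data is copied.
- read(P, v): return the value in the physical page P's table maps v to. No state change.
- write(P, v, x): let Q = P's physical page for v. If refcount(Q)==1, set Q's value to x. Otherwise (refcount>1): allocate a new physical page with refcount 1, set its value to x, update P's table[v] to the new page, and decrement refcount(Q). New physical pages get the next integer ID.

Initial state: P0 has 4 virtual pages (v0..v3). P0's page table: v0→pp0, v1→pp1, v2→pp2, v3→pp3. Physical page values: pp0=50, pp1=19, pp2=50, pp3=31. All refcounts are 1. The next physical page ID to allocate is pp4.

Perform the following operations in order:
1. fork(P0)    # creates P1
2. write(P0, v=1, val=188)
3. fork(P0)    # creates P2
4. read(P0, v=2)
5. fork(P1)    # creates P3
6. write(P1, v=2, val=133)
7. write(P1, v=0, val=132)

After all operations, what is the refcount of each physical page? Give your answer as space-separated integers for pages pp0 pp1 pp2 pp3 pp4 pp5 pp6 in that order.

Answer: 3 2 3 4 2 1 1

Derivation:
Op 1: fork(P0) -> P1. 4 ppages; refcounts: pp0:2 pp1:2 pp2:2 pp3:2
Op 2: write(P0, v1, 188). refcount(pp1)=2>1 -> COPY to pp4. 5 ppages; refcounts: pp0:2 pp1:1 pp2:2 pp3:2 pp4:1
Op 3: fork(P0) -> P2. 5 ppages; refcounts: pp0:3 pp1:1 pp2:3 pp3:3 pp4:2
Op 4: read(P0, v2) -> 50. No state change.
Op 5: fork(P1) -> P3. 5 ppages; refcounts: pp0:4 pp1:2 pp2:4 pp3:4 pp4:2
Op 6: write(P1, v2, 133). refcount(pp2)=4>1 -> COPY to pp5. 6 ppages; refcounts: pp0:4 pp1:2 pp2:3 pp3:4 pp4:2 pp5:1
Op 7: write(P1, v0, 132). refcount(pp0)=4>1 -> COPY to pp6. 7 ppages; refcounts: pp0:3 pp1:2 pp2:3 pp3:4 pp4:2 pp5:1 pp6:1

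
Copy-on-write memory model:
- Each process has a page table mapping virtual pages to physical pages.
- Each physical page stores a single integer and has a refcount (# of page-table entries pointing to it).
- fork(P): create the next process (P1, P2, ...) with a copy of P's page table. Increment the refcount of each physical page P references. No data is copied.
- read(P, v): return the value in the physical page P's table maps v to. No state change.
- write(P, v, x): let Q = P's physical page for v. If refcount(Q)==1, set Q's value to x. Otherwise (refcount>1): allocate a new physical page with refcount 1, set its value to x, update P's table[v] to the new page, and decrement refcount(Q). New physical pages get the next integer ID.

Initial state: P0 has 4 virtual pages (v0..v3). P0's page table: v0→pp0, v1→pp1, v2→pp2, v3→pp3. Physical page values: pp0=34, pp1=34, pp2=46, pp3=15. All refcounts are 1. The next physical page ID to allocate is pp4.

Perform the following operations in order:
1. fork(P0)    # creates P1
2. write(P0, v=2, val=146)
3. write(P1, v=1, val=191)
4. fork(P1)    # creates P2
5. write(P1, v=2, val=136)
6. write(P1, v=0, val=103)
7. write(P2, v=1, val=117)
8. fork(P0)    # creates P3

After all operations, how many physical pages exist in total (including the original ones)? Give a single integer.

Answer: 9

Derivation:
Op 1: fork(P0) -> P1. 4 ppages; refcounts: pp0:2 pp1:2 pp2:2 pp3:2
Op 2: write(P0, v2, 146). refcount(pp2)=2>1 -> COPY to pp4. 5 ppages; refcounts: pp0:2 pp1:2 pp2:1 pp3:2 pp4:1
Op 3: write(P1, v1, 191). refcount(pp1)=2>1 -> COPY to pp5. 6 ppages; refcounts: pp0:2 pp1:1 pp2:1 pp3:2 pp4:1 pp5:1
Op 4: fork(P1) -> P2. 6 ppages; refcounts: pp0:3 pp1:1 pp2:2 pp3:3 pp4:1 pp5:2
Op 5: write(P1, v2, 136). refcount(pp2)=2>1 -> COPY to pp6. 7 ppages; refcounts: pp0:3 pp1:1 pp2:1 pp3:3 pp4:1 pp5:2 pp6:1
Op 6: write(P1, v0, 103). refcount(pp0)=3>1 -> COPY to pp7. 8 ppages; refcounts: pp0:2 pp1:1 pp2:1 pp3:3 pp4:1 pp5:2 pp6:1 pp7:1
Op 7: write(P2, v1, 117). refcount(pp5)=2>1 -> COPY to pp8. 9 ppages; refcounts: pp0:2 pp1:1 pp2:1 pp3:3 pp4:1 pp5:1 pp6:1 pp7:1 pp8:1
Op 8: fork(P0) -> P3. 9 ppages; refcounts: pp0:3 pp1:2 pp2:1 pp3:4 pp4:2 pp5:1 pp6:1 pp7:1 pp8:1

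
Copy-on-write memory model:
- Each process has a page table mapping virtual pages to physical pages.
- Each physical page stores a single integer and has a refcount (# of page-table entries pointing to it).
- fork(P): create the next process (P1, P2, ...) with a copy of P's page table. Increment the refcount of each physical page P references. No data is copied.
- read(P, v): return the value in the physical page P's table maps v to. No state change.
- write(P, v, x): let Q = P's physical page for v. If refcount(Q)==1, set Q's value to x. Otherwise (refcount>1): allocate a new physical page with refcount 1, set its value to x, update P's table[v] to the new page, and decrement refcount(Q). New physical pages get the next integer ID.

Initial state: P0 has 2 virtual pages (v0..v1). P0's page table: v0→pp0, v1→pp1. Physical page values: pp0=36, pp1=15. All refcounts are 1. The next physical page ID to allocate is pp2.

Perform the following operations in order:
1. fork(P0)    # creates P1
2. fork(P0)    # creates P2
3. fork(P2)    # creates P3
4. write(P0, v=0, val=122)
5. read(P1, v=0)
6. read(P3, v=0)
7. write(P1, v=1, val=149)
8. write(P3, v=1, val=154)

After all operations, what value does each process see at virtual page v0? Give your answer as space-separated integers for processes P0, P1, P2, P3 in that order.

Answer: 122 36 36 36

Derivation:
Op 1: fork(P0) -> P1. 2 ppages; refcounts: pp0:2 pp1:2
Op 2: fork(P0) -> P2. 2 ppages; refcounts: pp0:3 pp1:3
Op 3: fork(P2) -> P3. 2 ppages; refcounts: pp0:4 pp1:4
Op 4: write(P0, v0, 122). refcount(pp0)=4>1 -> COPY to pp2. 3 ppages; refcounts: pp0:3 pp1:4 pp2:1
Op 5: read(P1, v0) -> 36. No state change.
Op 6: read(P3, v0) -> 36. No state change.
Op 7: write(P1, v1, 149). refcount(pp1)=4>1 -> COPY to pp3. 4 ppages; refcounts: pp0:3 pp1:3 pp2:1 pp3:1
Op 8: write(P3, v1, 154). refcount(pp1)=3>1 -> COPY to pp4. 5 ppages; refcounts: pp0:3 pp1:2 pp2:1 pp3:1 pp4:1
P0: v0 -> pp2 = 122
P1: v0 -> pp0 = 36
P2: v0 -> pp0 = 36
P3: v0 -> pp0 = 36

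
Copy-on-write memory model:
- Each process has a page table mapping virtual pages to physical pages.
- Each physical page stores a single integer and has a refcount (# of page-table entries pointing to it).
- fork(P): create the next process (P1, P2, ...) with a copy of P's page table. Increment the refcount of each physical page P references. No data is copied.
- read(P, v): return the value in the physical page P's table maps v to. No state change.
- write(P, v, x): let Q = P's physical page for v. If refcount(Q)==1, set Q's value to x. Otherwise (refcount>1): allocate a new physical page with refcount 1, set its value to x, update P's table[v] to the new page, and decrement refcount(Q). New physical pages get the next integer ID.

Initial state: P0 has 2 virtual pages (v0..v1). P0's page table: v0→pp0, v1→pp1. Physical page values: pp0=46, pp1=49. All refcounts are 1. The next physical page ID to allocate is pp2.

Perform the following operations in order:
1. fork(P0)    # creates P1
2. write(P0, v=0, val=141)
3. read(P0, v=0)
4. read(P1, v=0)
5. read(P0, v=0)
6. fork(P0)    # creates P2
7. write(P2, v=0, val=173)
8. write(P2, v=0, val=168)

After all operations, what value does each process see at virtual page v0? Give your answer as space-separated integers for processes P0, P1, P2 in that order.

Answer: 141 46 168

Derivation:
Op 1: fork(P0) -> P1. 2 ppages; refcounts: pp0:2 pp1:2
Op 2: write(P0, v0, 141). refcount(pp0)=2>1 -> COPY to pp2. 3 ppages; refcounts: pp0:1 pp1:2 pp2:1
Op 3: read(P0, v0) -> 141. No state change.
Op 4: read(P1, v0) -> 46. No state change.
Op 5: read(P0, v0) -> 141. No state change.
Op 6: fork(P0) -> P2. 3 ppages; refcounts: pp0:1 pp1:3 pp2:2
Op 7: write(P2, v0, 173). refcount(pp2)=2>1 -> COPY to pp3. 4 ppages; refcounts: pp0:1 pp1:3 pp2:1 pp3:1
Op 8: write(P2, v0, 168). refcount(pp3)=1 -> write in place. 4 ppages; refcounts: pp0:1 pp1:3 pp2:1 pp3:1
P0: v0 -> pp2 = 141
P1: v0 -> pp0 = 46
P2: v0 -> pp3 = 168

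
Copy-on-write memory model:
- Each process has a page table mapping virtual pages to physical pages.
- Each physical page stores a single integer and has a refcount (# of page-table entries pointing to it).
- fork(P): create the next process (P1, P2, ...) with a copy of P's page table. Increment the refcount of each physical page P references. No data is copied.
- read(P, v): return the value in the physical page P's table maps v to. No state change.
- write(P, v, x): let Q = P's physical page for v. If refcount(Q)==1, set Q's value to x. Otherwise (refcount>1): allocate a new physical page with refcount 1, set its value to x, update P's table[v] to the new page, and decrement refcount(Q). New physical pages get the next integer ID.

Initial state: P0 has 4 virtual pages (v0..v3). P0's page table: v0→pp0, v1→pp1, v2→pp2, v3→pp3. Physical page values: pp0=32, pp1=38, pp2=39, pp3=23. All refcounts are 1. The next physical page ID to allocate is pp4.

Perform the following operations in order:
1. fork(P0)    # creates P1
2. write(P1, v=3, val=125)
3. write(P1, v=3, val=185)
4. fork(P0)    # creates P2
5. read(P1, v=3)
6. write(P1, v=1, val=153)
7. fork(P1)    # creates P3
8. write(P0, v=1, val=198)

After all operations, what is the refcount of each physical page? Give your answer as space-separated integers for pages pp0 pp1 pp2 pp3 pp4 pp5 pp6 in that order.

Answer: 4 1 4 2 2 2 1

Derivation:
Op 1: fork(P0) -> P1. 4 ppages; refcounts: pp0:2 pp1:2 pp2:2 pp3:2
Op 2: write(P1, v3, 125). refcount(pp3)=2>1 -> COPY to pp4. 5 ppages; refcounts: pp0:2 pp1:2 pp2:2 pp3:1 pp4:1
Op 3: write(P1, v3, 185). refcount(pp4)=1 -> write in place. 5 ppages; refcounts: pp0:2 pp1:2 pp2:2 pp3:1 pp4:1
Op 4: fork(P0) -> P2. 5 ppages; refcounts: pp0:3 pp1:3 pp2:3 pp3:2 pp4:1
Op 5: read(P1, v3) -> 185. No state change.
Op 6: write(P1, v1, 153). refcount(pp1)=3>1 -> COPY to pp5. 6 ppages; refcounts: pp0:3 pp1:2 pp2:3 pp3:2 pp4:1 pp5:1
Op 7: fork(P1) -> P3. 6 ppages; refcounts: pp0:4 pp1:2 pp2:4 pp3:2 pp4:2 pp5:2
Op 8: write(P0, v1, 198). refcount(pp1)=2>1 -> COPY to pp6. 7 ppages; refcounts: pp0:4 pp1:1 pp2:4 pp3:2 pp4:2 pp5:2 pp6:1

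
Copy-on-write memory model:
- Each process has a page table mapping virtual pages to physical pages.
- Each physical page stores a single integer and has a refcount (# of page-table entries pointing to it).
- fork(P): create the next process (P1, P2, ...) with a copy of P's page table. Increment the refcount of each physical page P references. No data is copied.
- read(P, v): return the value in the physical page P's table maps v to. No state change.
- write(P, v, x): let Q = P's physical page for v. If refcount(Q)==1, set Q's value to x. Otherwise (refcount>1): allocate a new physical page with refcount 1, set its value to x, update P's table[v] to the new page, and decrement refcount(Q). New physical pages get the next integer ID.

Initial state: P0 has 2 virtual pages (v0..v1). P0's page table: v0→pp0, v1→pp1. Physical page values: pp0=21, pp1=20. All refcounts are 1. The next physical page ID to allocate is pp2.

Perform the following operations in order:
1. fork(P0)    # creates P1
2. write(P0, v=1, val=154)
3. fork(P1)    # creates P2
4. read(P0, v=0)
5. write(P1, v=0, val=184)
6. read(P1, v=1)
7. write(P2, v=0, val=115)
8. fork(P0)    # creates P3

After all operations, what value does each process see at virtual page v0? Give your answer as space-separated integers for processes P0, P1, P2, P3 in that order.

Answer: 21 184 115 21

Derivation:
Op 1: fork(P0) -> P1. 2 ppages; refcounts: pp0:2 pp1:2
Op 2: write(P0, v1, 154). refcount(pp1)=2>1 -> COPY to pp2. 3 ppages; refcounts: pp0:2 pp1:1 pp2:1
Op 3: fork(P1) -> P2. 3 ppages; refcounts: pp0:3 pp1:2 pp2:1
Op 4: read(P0, v0) -> 21. No state change.
Op 5: write(P1, v0, 184). refcount(pp0)=3>1 -> COPY to pp3. 4 ppages; refcounts: pp0:2 pp1:2 pp2:1 pp3:1
Op 6: read(P1, v1) -> 20. No state change.
Op 7: write(P2, v0, 115). refcount(pp0)=2>1 -> COPY to pp4. 5 ppages; refcounts: pp0:1 pp1:2 pp2:1 pp3:1 pp4:1
Op 8: fork(P0) -> P3. 5 ppages; refcounts: pp0:2 pp1:2 pp2:2 pp3:1 pp4:1
P0: v0 -> pp0 = 21
P1: v0 -> pp3 = 184
P2: v0 -> pp4 = 115
P3: v0 -> pp0 = 21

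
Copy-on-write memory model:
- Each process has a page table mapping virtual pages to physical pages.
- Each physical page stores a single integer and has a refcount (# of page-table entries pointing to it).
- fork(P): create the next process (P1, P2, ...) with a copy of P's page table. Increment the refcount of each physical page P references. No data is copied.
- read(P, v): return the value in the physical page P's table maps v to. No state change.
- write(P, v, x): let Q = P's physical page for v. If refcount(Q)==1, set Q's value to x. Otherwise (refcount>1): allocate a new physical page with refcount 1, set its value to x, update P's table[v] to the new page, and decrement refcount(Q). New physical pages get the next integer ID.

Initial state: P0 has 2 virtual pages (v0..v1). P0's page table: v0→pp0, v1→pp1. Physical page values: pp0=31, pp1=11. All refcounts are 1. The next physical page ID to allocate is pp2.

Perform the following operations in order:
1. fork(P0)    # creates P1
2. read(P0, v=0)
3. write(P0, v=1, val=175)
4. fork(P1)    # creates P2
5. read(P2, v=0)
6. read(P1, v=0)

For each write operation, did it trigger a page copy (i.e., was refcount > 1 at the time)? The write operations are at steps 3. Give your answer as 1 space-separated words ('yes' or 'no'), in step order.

Op 1: fork(P0) -> P1. 2 ppages; refcounts: pp0:2 pp1:2
Op 2: read(P0, v0) -> 31. No state change.
Op 3: write(P0, v1, 175). refcount(pp1)=2>1 -> COPY to pp2. 3 ppages; refcounts: pp0:2 pp1:1 pp2:1
Op 4: fork(P1) -> P2. 3 ppages; refcounts: pp0:3 pp1:2 pp2:1
Op 5: read(P2, v0) -> 31. No state change.
Op 6: read(P1, v0) -> 31. No state change.

yes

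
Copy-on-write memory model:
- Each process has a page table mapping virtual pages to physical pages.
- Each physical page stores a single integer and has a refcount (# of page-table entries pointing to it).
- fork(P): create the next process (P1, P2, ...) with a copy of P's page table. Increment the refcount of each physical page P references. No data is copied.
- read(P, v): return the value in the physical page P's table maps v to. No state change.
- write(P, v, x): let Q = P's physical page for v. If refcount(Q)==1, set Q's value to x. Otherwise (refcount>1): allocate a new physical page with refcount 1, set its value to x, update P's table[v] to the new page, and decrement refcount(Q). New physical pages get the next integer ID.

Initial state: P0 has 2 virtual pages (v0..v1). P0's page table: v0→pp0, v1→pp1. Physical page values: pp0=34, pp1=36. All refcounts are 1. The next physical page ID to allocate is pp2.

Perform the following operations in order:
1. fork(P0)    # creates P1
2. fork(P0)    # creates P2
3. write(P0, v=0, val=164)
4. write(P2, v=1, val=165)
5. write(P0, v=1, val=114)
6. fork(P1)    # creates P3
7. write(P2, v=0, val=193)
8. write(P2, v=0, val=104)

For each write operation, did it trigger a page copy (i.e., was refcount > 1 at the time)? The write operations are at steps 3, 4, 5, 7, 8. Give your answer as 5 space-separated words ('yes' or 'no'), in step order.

Op 1: fork(P0) -> P1. 2 ppages; refcounts: pp0:2 pp1:2
Op 2: fork(P0) -> P2. 2 ppages; refcounts: pp0:3 pp1:3
Op 3: write(P0, v0, 164). refcount(pp0)=3>1 -> COPY to pp2. 3 ppages; refcounts: pp0:2 pp1:3 pp2:1
Op 4: write(P2, v1, 165). refcount(pp1)=3>1 -> COPY to pp3. 4 ppages; refcounts: pp0:2 pp1:2 pp2:1 pp3:1
Op 5: write(P0, v1, 114). refcount(pp1)=2>1 -> COPY to pp4. 5 ppages; refcounts: pp0:2 pp1:1 pp2:1 pp3:1 pp4:1
Op 6: fork(P1) -> P3. 5 ppages; refcounts: pp0:3 pp1:2 pp2:1 pp3:1 pp4:1
Op 7: write(P2, v0, 193). refcount(pp0)=3>1 -> COPY to pp5. 6 ppages; refcounts: pp0:2 pp1:2 pp2:1 pp3:1 pp4:1 pp5:1
Op 8: write(P2, v0, 104). refcount(pp5)=1 -> write in place. 6 ppages; refcounts: pp0:2 pp1:2 pp2:1 pp3:1 pp4:1 pp5:1

yes yes yes yes no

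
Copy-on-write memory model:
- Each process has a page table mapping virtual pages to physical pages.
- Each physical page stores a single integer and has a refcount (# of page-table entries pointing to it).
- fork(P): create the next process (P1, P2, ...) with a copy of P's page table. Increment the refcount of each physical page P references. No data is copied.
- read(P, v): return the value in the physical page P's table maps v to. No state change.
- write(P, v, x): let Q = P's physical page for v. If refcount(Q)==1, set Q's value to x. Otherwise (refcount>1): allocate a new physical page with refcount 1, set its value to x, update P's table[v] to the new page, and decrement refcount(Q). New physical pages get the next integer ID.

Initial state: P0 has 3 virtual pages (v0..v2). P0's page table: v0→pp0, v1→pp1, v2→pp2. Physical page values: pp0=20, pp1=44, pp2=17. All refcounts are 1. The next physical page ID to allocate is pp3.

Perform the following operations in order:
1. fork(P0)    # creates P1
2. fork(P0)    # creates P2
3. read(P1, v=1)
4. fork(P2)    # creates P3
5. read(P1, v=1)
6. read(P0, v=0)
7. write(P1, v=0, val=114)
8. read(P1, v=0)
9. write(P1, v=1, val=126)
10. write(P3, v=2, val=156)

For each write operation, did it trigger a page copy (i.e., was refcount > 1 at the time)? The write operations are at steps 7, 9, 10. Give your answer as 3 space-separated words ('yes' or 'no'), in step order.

Op 1: fork(P0) -> P1. 3 ppages; refcounts: pp0:2 pp1:2 pp2:2
Op 2: fork(P0) -> P2. 3 ppages; refcounts: pp0:3 pp1:3 pp2:3
Op 3: read(P1, v1) -> 44. No state change.
Op 4: fork(P2) -> P3. 3 ppages; refcounts: pp0:4 pp1:4 pp2:4
Op 5: read(P1, v1) -> 44. No state change.
Op 6: read(P0, v0) -> 20. No state change.
Op 7: write(P1, v0, 114). refcount(pp0)=4>1 -> COPY to pp3. 4 ppages; refcounts: pp0:3 pp1:4 pp2:4 pp3:1
Op 8: read(P1, v0) -> 114. No state change.
Op 9: write(P1, v1, 126). refcount(pp1)=4>1 -> COPY to pp4. 5 ppages; refcounts: pp0:3 pp1:3 pp2:4 pp3:1 pp4:1
Op 10: write(P3, v2, 156). refcount(pp2)=4>1 -> COPY to pp5. 6 ppages; refcounts: pp0:3 pp1:3 pp2:3 pp3:1 pp4:1 pp5:1

yes yes yes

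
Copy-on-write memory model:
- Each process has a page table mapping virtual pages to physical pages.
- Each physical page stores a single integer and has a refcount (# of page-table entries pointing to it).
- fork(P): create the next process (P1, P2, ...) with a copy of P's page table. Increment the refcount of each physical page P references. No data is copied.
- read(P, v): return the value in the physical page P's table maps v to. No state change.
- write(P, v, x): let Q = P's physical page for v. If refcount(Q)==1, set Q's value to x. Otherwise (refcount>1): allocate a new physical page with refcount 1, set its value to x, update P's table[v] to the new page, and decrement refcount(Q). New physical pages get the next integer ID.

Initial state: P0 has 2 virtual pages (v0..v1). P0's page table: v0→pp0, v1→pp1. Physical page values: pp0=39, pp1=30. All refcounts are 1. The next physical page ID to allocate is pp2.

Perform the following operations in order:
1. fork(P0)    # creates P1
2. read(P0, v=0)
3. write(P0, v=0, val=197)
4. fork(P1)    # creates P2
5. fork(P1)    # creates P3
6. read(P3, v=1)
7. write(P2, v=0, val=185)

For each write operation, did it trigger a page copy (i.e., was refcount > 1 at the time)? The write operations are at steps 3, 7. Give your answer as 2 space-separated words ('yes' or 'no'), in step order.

Op 1: fork(P0) -> P1. 2 ppages; refcounts: pp0:2 pp1:2
Op 2: read(P0, v0) -> 39. No state change.
Op 3: write(P0, v0, 197). refcount(pp0)=2>1 -> COPY to pp2. 3 ppages; refcounts: pp0:1 pp1:2 pp2:1
Op 4: fork(P1) -> P2. 3 ppages; refcounts: pp0:2 pp1:3 pp2:1
Op 5: fork(P1) -> P3. 3 ppages; refcounts: pp0:3 pp1:4 pp2:1
Op 6: read(P3, v1) -> 30. No state change.
Op 7: write(P2, v0, 185). refcount(pp0)=3>1 -> COPY to pp3. 4 ppages; refcounts: pp0:2 pp1:4 pp2:1 pp3:1

yes yes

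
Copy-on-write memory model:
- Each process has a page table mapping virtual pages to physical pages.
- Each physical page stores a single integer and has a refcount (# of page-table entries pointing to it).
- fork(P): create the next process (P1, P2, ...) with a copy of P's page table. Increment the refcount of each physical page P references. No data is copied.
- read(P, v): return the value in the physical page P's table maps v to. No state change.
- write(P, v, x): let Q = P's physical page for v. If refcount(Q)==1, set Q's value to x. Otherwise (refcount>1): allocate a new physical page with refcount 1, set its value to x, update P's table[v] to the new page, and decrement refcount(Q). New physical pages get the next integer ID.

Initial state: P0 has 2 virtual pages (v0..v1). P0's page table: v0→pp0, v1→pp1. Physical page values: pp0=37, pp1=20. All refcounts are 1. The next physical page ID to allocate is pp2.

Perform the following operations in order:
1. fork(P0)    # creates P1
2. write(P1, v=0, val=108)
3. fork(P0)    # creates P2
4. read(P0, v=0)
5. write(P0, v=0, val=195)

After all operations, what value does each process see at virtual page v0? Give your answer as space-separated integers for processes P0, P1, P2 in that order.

Op 1: fork(P0) -> P1. 2 ppages; refcounts: pp0:2 pp1:2
Op 2: write(P1, v0, 108). refcount(pp0)=2>1 -> COPY to pp2. 3 ppages; refcounts: pp0:1 pp1:2 pp2:1
Op 3: fork(P0) -> P2. 3 ppages; refcounts: pp0:2 pp1:3 pp2:1
Op 4: read(P0, v0) -> 37. No state change.
Op 5: write(P0, v0, 195). refcount(pp0)=2>1 -> COPY to pp3. 4 ppages; refcounts: pp0:1 pp1:3 pp2:1 pp3:1
P0: v0 -> pp3 = 195
P1: v0 -> pp2 = 108
P2: v0 -> pp0 = 37

Answer: 195 108 37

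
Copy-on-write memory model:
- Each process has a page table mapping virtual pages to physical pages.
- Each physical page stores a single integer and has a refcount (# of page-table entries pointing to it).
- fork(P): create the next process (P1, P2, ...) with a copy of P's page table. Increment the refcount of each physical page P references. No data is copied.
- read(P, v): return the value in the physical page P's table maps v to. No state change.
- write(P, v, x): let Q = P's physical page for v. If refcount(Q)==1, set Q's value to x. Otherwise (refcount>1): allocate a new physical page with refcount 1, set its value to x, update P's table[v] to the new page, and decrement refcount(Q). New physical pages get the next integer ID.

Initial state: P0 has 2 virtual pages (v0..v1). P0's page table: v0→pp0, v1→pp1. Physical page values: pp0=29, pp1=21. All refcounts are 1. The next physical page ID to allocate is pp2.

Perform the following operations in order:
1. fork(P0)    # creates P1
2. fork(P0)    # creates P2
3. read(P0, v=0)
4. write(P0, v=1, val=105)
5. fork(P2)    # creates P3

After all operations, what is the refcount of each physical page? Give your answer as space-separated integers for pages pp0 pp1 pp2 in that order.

Op 1: fork(P0) -> P1. 2 ppages; refcounts: pp0:2 pp1:2
Op 2: fork(P0) -> P2. 2 ppages; refcounts: pp0:3 pp1:3
Op 3: read(P0, v0) -> 29. No state change.
Op 4: write(P0, v1, 105). refcount(pp1)=3>1 -> COPY to pp2. 3 ppages; refcounts: pp0:3 pp1:2 pp2:1
Op 5: fork(P2) -> P3. 3 ppages; refcounts: pp0:4 pp1:3 pp2:1

Answer: 4 3 1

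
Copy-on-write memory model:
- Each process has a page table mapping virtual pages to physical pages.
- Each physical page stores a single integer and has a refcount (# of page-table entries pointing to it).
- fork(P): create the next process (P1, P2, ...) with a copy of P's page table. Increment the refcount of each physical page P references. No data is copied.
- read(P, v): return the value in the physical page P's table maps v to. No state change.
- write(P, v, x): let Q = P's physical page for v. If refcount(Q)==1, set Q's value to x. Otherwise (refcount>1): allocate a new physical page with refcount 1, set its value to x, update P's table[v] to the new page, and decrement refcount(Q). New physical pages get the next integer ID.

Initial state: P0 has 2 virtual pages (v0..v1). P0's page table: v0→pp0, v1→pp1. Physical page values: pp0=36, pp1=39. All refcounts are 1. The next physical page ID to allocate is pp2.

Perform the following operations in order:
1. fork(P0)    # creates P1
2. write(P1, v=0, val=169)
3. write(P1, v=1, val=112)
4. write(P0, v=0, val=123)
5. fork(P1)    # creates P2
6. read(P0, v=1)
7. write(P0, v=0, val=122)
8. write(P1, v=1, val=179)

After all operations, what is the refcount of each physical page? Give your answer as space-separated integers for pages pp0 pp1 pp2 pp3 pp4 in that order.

Op 1: fork(P0) -> P1. 2 ppages; refcounts: pp0:2 pp1:2
Op 2: write(P1, v0, 169). refcount(pp0)=2>1 -> COPY to pp2. 3 ppages; refcounts: pp0:1 pp1:2 pp2:1
Op 3: write(P1, v1, 112). refcount(pp1)=2>1 -> COPY to pp3. 4 ppages; refcounts: pp0:1 pp1:1 pp2:1 pp3:1
Op 4: write(P0, v0, 123). refcount(pp0)=1 -> write in place. 4 ppages; refcounts: pp0:1 pp1:1 pp2:1 pp3:1
Op 5: fork(P1) -> P2. 4 ppages; refcounts: pp0:1 pp1:1 pp2:2 pp3:2
Op 6: read(P0, v1) -> 39. No state change.
Op 7: write(P0, v0, 122). refcount(pp0)=1 -> write in place. 4 ppages; refcounts: pp0:1 pp1:1 pp2:2 pp3:2
Op 8: write(P1, v1, 179). refcount(pp3)=2>1 -> COPY to pp4. 5 ppages; refcounts: pp0:1 pp1:1 pp2:2 pp3:1 pp4:1

Answer: 1 1 2 1 1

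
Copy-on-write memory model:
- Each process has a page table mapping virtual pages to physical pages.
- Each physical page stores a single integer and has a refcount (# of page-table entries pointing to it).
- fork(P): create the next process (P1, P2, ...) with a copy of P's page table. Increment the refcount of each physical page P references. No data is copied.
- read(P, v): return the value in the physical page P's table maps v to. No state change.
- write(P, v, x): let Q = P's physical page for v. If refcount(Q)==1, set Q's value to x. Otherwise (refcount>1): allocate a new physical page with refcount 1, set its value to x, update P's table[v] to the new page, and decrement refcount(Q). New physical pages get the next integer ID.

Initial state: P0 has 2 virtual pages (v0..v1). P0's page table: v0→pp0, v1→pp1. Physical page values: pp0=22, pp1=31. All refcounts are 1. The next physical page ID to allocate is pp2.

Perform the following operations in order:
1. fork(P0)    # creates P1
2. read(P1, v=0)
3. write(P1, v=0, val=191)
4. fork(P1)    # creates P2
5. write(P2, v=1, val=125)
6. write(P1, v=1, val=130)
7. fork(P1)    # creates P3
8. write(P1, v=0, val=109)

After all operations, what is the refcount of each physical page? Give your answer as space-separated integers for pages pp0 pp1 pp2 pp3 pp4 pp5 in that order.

Answer: 1 1 2 1 2 1

Derivation:
Op 1: fork(P0) -> P1. 2 ppages; refcounts: pp0:2 pp1:2
Op 2: read(P1, v0) -> 22. No state change.
Op 3: write(P1, v0, 191). refcount(pp0)=2>1 -> COPY to pp2. 3 ppages; refcounts: pp0:1 pp1:2 pp2:1
Op 4: fork(P1) -> P2. 3 ppages; refcounts: pp0:1 pp1:3 pp2:2
Op 5: write(P2, v1, 125). refcount(pp1)=3>1 -> COPY to pp3. 4 ppages; refcounts: pp0:1 pp1:2 pp2:2 pp3:1
Op 6: write(P1, v1, 130). refcount(pp1)=2>1 -> COPY to pp4. 5 ppages; refcounts: pp0:1 pp1:1 pp2:2 pp3:1 pp4:1
Op 7: fork(P1) -> P3. 5 ppages; refcounts: pp0:1 pp1:1 pp2:3 pp3:1 pp4:2
Op 8: write(P1, v0, 109). refcount(pp2)=3>1 -> COPY to pp5. 6 ppages; refcounts: pp0:1 pp1:1 pp2:2 pp3:1 pp4:2 pp5:1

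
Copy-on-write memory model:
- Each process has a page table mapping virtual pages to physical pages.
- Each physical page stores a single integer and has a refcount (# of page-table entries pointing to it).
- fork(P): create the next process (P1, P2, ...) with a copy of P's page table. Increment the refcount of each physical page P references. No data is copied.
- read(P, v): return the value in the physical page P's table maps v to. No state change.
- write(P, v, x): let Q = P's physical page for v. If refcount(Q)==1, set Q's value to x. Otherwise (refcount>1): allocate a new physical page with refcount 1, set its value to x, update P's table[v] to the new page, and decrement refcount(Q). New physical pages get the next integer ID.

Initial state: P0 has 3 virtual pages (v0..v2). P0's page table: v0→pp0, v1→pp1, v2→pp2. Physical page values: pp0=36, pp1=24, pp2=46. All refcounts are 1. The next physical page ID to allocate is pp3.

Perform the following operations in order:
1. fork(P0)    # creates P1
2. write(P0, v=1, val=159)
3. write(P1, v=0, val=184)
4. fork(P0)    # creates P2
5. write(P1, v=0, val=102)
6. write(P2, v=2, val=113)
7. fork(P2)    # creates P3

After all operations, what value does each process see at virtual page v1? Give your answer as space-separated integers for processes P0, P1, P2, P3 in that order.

Answer: 159 24 159 159

Derivation:
Op 1: fork(P0) -> P1. 3 ppages; refcounts: pp0:2 pp1:2 pp2:2
Op 2: write(P0, v1, 159). refcount(pp1)=2>1 -> COPY to pp3. 4 ppages; refcounts: pp0:2 pp1:1 pp2:2 pp3:1
Op 3: write(P1, v0, 184). refcount(pp0)=2>1 -> COPY to pp4. 5 ppages; refcounts: pp0:1 pp1:1 pp2:2 pp3:1 pp4:1
Op 4: fork(P0) -> P2. 5 ppages; refcounts: pp0:2 pp1:1 pp2:3 pp3:2 pp4:1
Op 5: write(P1, v0, 102). refcount(pp4)=1 -> write in place. 5 ppages; refcounts: pp0:2 pp1:1 pp2:3 pp3:2 pp4:1
Op 6: write(P2, v2, 113). refcount(pp2)=3>1 -> COPY to pp5. 6 ppages; refcounts: pp0:2 pp1:1 pp2:2 pp3:2 pp4:1 pp5:1
Op 7: fork(P2) -> P3. 6 ppages; refcounts: pp0:3 pp1:1 pp2:2 pp3:3 pp4:1 pp5:2
P0: v1 -> pp3 = 159
P1: v1 -> pp1 = 24
P2: v1 -> pp3 = 159
P3: v1 -> pp3 = 159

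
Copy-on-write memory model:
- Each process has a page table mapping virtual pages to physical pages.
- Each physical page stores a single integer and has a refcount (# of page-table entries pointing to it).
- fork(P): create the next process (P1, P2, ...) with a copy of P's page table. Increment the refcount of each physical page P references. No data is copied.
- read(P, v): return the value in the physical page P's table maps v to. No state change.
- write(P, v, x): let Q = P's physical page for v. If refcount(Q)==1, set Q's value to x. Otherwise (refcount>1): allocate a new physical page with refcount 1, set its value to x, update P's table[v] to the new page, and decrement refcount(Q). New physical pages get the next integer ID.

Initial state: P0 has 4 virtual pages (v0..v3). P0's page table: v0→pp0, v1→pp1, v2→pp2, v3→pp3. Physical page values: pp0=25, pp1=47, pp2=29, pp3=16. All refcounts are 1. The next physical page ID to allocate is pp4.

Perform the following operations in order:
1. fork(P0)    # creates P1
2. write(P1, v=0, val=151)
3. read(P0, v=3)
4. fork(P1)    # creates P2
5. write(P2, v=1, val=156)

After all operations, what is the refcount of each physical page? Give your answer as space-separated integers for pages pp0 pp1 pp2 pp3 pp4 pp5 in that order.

Op 1: fork(P0) -> P1. 4 ppages; refcounts: pp0:2 pp1:2 pp2:2 pp3:2
Op 2: write(P1, v0, 151). refcount(pp0)=2>1 -> COPY to pp4. 5 ppages; refcounts: pp0:1 pp1:2 pp2:2 pp3:2 pp4:1
Op 3: read(P0, v3) -> 16. No state change.
Op 4: fork(P1) -> P2. 5 ppages; refcounts: pp0:1 pp1:3 pp2:3 pp3:3 pp4:2
Op 5: write(P2, v1, 156). refcount(pp1)=3>1 -> COPY to pp5. 6 ppages; refcounts: pp0:1 pp1:2 pp2:3 pp3:3 pp4:2 pp5:1

Answer: 1 2 3 3 2 1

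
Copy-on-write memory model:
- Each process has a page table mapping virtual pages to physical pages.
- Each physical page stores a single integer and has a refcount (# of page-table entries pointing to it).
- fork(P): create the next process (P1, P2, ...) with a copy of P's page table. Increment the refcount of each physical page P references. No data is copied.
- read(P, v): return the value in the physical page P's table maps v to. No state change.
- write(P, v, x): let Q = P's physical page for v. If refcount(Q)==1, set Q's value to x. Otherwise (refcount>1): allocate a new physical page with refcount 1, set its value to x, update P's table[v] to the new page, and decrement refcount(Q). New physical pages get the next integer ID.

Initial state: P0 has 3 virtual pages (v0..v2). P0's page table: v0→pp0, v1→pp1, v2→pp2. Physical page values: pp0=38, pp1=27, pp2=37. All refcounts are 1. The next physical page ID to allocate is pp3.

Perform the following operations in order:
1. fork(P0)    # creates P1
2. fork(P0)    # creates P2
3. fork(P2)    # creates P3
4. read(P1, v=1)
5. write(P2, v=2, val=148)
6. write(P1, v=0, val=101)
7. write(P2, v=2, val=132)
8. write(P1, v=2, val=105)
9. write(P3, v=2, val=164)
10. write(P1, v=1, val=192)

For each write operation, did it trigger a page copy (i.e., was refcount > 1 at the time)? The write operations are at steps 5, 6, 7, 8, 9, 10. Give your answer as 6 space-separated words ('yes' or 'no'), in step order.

Op 1: fork(P0) -> P1. 3 ppages; refcounts: pp0:2 pp1:2 pp2:2
Op 2: fork(P0) -> P2. 3 ppages; refcounts: pp0:3 pp1:3 pp2:3
Op 3: fork(P2) -> P3. 3 ppages; refcounts: pp0:4 pp1:4 pp2:4
Op 4: read(P1, v1) -> 27. No state change.
Op 5: write(P2, v2, 148). refcount(pp2)=4>1 -> COPY to pp3. 4 ppages; refcounts: pp0:4 pp1:4 pp2:3 pp3:1
Op 6: write(P1, v0, 101). refcount(pp0)=4>1 -> COPY to pp4. 5 ppages; refcounts: pp0:3 pp1:4 pp2:3 pp3:1 pp4:1
Op 7: write(P2, v2, 132). refcount(pp3)=1 -> write in place. 5 ppages; refcounts: pp0:3 pp1:4 pp2:3 pp3:1 pp4:1
Op 8: write(P1, v2, 105). refcount(pp2)=3>1 -> COPY to pp5. 6 ppages; refcounts: pp0:3 pp1:4 pp2:2 pp3:1 pp4:1 pp5:1
Op 9: write(P3, v2, 164). refcount(pp2)=2>1 -> COPY to pp6. 7 ppages; refcounts: pp0:3 pp1:4 pp2:1 pp3:1 pp4:1 pp5:1 pp6:1
Op 10: write(P1, v1, 192). refcount(pp1)=4>1 -> COPY to pp7. 8 ppages; refcounts: pp0:3 pp1:3 pp2:1 pp3:1 pp4:1 pp5:1 pp6:1 pp7:1

yes yes no yes yes yes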